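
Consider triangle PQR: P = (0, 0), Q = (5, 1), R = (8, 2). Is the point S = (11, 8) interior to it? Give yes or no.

Barycentric coordinates of S: (15/2, -21, 29/2).
The three coordinates are positive, negative, positive; a point is interior exactly when all three are positive.

no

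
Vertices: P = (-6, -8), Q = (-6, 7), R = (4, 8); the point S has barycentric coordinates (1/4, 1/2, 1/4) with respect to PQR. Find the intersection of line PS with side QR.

Line PS meets QR where the P-coordinate vanishes; zeroing S's P-weight and renormalizing leaves Q, R-weights 1/2 : 1/4 → (2/3, 1/3).
So T = (2/3)·Q + (1/3)·R = (-8/3, 22/3).

(-8/3, 22/3)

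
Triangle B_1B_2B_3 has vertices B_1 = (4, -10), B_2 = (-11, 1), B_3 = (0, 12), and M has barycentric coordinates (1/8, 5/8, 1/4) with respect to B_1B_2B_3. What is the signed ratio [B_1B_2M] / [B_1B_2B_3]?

The signed ratio [B_1B_2M]/[B_1B_2B_3] equals the barycentric coordinate of M at vertex B_3, which is 1/4.

1/4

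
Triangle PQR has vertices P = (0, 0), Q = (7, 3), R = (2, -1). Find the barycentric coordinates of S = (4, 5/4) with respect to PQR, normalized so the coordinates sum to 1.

(1/4, 1/2, 1/4)

Signed area of the reference triangle: [PQR] = ½·(0·(3−(-1)) + 7·(-1−0) + 2·(0−3)) = ½·(0 − 7 − 6) = -13/2.
[SQR] = ½·(4·(3−(-1)) + 7·(-1−(5/4)) + 2·(5/4−3)) = ½·(16 − 63/4 − 7/2) = -13/8, so the P-coordinate is (-13/8)/(-13/2) = 1/4.
[PSR] = ½·(0·(5/4−(-1)) + 4·(-1−0) + 2·(0−(5/4))) = ½·(0 − 4 − 5/2) = -13/4, so the Q-coordinate is 1/2.
[PQS] = ½·(0·(3−(5/4)) + 7·(5/4−0) + 4·(0−3)) = ½·(0 + 35/4 − 12) = -13/8, so the R-coordinate is 1/4.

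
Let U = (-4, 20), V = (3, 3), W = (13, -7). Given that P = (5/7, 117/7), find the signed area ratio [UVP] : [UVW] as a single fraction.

[UVW] = ½·((-4)·(3−(-7)) + 3·(-7−20) + 13·(20−3)) = ½·(-40 − 81 + 221) = 50.
[UVP] = ½·((-4)·(3−(117/7)) + 3·(117/7−20) + (5/7)·(20−3)) = ½·(384/7 − 69/7 + 85/7) = 200/7, so the ratio is (200/7)/50 = 4/7.

4/7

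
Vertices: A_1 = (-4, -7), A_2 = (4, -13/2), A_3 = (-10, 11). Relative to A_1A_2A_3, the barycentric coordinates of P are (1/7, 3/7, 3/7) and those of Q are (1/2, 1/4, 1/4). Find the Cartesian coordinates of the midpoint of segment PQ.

Barycentric coordinates of the midpoint are the average: (9/28, 19/56, 19/56).
Converting: (9/28)·A_1 + (19/56)·A_2 + (19/56)·A_3 = (-93/28, -81/112).

(-93/28, -81/112)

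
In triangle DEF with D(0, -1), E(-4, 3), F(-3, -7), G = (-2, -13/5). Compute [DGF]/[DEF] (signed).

[DEF] = ½·(0·(3−(-7)) + (-4)·(-7−(-1)) + (-3)·(-1−3)) = ½·(0 + 24 + 12) = 18.
[DGF] = ½·(0·(-13/5−(-7)) + (-2)·(-7−(-1)) + (-3)·(-1−(-13/5))) = ½·(0 + 12 − 24/5) = 18/5, so the ratio is (18/5)/18 = 1/5.

1/5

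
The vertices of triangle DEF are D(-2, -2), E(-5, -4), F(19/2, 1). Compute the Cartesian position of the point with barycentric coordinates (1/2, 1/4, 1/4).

G = (1/2)·D + (1/4)·E + (1/4)·F.
x-coordinate: (1/2)·(-2) + (1/4)·(-5) + (1/4)·(19/2) = 1/8.
y-coordinate: (1/2)·(-2) + (1/4)·(-4) + (1/4)·1 = -7/4.

(1/8, -7/4)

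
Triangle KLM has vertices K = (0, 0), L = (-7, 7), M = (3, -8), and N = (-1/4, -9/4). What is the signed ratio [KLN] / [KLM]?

[KLM] = ½·(0·(7−(-8)) + (-7)·(-8−0) + 3·(0−7)) = ½·(0 + 56 − 21) = 35/2.
[KLN] = ½·(0·(7−(-9/4)) + (-7)·(-9/4−0) + (-1/4)·(0−7)) = ½·(0 + 63/4 + 7/4) = 35/4, so the ratio is (35/4)/(35/2) = 1/2.

1/2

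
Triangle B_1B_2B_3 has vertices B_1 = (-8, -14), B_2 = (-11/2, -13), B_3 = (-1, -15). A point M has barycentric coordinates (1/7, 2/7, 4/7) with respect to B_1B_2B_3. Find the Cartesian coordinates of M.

M = (1/7)·B_1 + (2/7)·B_2 + (4/7)·B_3.
x-coordinate: (1/7)·(-8) + (2/7)·(-11/2) + (4/7)·(-1) = -23/7.
y-coordinate: (1/7)·(-14) + (2/7)·(-13) + (4/7)·(-15) = -100/7.

(-23/7, -100/7)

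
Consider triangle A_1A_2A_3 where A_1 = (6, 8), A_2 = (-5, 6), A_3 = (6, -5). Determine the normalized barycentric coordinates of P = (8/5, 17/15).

Signed area of the reference triangle: [A_1A_2A_3] = ½·(6·(6−(-5)) + (-5)·(-5−8) + 6·(8−6)) = ½·(66 + 65 + 12) = 143/2.
[PA_2A_3] = ½·((8/5)·(6−(-5)) + (-5)·(-5−(17/15)) + 6·(17/15−6)) = ½·(88/5 + 92/3 − 146/5) = 143/15, so the A_1-coordinate is (143/15)/(143/2) = 2/15.
[A_1PA_3] = ½·(6·(17/15−(-5)) + (8/5)·(-5−8) + 6·(8−(17/15))) = ½·(184/5 − 104/5 + 206/5) = 143/5, so the A_2-coordinate is 2/5.
[A_1A_2P] = ½·(6·(6−(17/15)) + (-5)·(17/15−8) + (8/5)·(8−6)) = ½·(146/5 + 103/3 + 16/5) = 1001/30, so the A_3-coordinate is 7/15.

(2/15, 2/5, 7/15)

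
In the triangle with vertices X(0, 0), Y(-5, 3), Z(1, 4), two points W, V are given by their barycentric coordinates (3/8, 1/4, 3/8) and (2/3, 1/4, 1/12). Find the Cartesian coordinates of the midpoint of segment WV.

Barycentric coordinates of the midpoint are the average: (25/48, 1/4, 11/48).
Converting: (25/48)·X + (1/4)·Y + (11/48)·Z = (-49/48, 5/3).

(-49/48, 5/3)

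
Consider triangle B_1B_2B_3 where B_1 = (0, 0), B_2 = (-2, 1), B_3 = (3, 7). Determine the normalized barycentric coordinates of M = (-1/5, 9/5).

(2/5, 2/5, 1/5)

Signed area of the reference triangle: [B_1B_2B_3] = ½·(0·(1−7) + (-2)·(7−0) + 3·(0−1)) = ½·(0 − 14 − 3) = -17/2.
[MB_2B_3] = ½·((-1/5)·(1−7) + (-2)·(7−(9/5)) + 3·(9/5−1)) = ½·(6/5 − 52/5 + 12/5) = -17/5, so the B_1-coordinate is (-17/5)/(-17/2) = 2/5.
[B_1MB_3] = ½·(0·(9/5−7) + (-1/5)·(7−0) + 3·(0−(9/5))) = ½·(0 − 7/5 − 27/5) = -17/5, so the B_2-coordinate is 2/5.
[B_1B_2M] = ½·(0·(1−(9/5)) + (-2)·(9/5−0) + (-1/5)·(0−1)) = ½·(0 − 18/5 + 1/5) = -17/10, so the B_3-coordinate is 1/5.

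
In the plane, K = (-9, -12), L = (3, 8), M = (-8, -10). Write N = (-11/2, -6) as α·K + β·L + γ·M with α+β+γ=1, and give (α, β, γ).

(1/4, 1/4, 1/2)

Signed area of the reference triangle: [KLM] = ½·((-9)·(8−(-10)) + 3·(-10−(-12)) + (-8)·(-12−8)) = ½·(-162 + 6 + 160) = 2.
[NLM] = ½·((-11/2)·(8−(-10)) + 3·(-10−(-6)) + (-8)·(-6−8)) = ½·(-99 − 12 + 112) = 1/2, so the K-coordinate is (1/2)/2 = 1/4.
[KNM] = ½·((-9)·(-6−(-10)) + (-11/2)·(-10−(-12)) + (-8)·(-12−(-6))) = ½·(-36 − 11 + 48) = 1/2, so the L-coordinate is 1/4.
[KLN] = ½·((-9)·(8−(-6)) + 3·(-6−(-12)) + (-11/2)·(-12−8)) = ½·(-126 + 18 + 110) = 1, so the M-coordinate is 1/2.
Check: 1/4 + 1/4 + 1/2 = 1.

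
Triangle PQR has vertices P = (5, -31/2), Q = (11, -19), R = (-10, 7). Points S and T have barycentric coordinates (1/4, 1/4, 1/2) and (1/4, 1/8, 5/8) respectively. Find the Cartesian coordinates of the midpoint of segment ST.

Barycentric coordinates of the midpoint are the average: (1/4, 3/16, 9/16).
Converting: (1/4)·P + (3/16)·Q + (9/16)·R = (-37/16, -7/2).

(-37/16, -7/2)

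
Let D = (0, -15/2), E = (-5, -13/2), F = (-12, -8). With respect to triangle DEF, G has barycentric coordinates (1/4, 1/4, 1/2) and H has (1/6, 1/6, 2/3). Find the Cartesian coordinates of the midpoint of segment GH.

(-193/24, -91/12)

Barycentric coordinates of the midpoint are the average: (5/24, 5/24, 7/12).
Converting: (5/24)·D + (5/24)·E + (7/12)·F = (-193/24, -91/12).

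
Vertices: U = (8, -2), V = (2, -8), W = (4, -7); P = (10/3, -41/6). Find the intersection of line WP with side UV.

Barycentric coordinates of P with respect to UVW: (1/6, 2/3, 1/6).
On side UV the W-coordinate is zero; dropping P's W-weight 1/6 and renormalizing the remaining 1/6 : 2/3 gives weights 1/5, 4/5 on U, V.
Q = (1/5)·(8, -2) + (4/5)·(2, -8) = (16/5, -34/5).

(16/5, -34/5)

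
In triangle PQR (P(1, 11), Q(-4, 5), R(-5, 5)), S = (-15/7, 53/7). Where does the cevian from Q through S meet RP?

Barycentric coordinates of S with respect to PQR: (3/7, 2/7, 2/7).
On side RP the Q-coordinate is zero; dropping S's Q-weight 2/7 and renormalizing the remaining 2/7 : 3/7 gives weights 2/5, 3/5 on R, P.
T = (2/5)·(-5, 5) + (3/5)·(1, 11) = (-7/5, 43/5).

(-7/5, 43/5)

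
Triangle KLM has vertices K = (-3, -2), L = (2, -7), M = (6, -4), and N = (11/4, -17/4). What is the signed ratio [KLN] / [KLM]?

[KLM] = ½·((-3)·(-7−(-4)) + 2·(-4−(-2)) + 6·(-2−(-7))) = ½·(9 − 4 + 30) = 35/2.
[KLN] = ½·((-3)·(-7−(-17/4)) + 2·(-17/4−(-2)) + (11/4)·(-2−(-7))) = ½·(33/4 − 9/2 + 55/4) = 35/4, so the ratio is (35/4)/(35/2) = 1/2.

1/2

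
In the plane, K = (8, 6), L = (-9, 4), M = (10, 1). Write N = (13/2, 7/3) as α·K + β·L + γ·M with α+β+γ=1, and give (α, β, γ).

Signed area of the reference triangle: [KLM] = ½·(8·(4−1) + (-9)·(1−6) + 10·(6−4)) = ½·(24 + 45 + 20) = 89/2.
[NLM] = ½·((13/2)·(4−1) + (-9)·(1−(7/3)) + 10·(7/3−4)) = ½·(39/2 + 12 − 50/3) = 89/12, so the K-coordinate is (89/12)/(89/2) = 1/6.
[KNM] = ½·(8·(7/3−1) + (13/2)·(1−6) + 10·(6−(7/3))) = ½·(32/3 − 65/2 + 110/3) = 89/12, so the L-coordinate is 1/6.
[KLN] = ½·(8·(4−(7/3)) + (-9)·(7/3−6) + (13/2)·(6−4)) = ½·(40/3 + 33 + 13) = 89/3, so the M-coordinate is 2/3.
Check: 1/6 + 1/6 + 2/3 = 1.

(1/6, 1/6, 2/3)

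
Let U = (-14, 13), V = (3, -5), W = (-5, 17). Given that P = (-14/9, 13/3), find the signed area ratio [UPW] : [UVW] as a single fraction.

5/9

[UVW] = ½·((-14)·(-5−17) + 3·(17−13) + (-5)·(13−(-5))) = ½·(308 + 12 − 90) = 115.
[UPW] = ½·((-14)·(13/3−17) + (-14/9)·(17−13) + (-5)·(13−(13/3))) = ½·(532/3 − 56/9 − 130/3) = 575/9, so the ratio is (575/9)/115 = 5/9.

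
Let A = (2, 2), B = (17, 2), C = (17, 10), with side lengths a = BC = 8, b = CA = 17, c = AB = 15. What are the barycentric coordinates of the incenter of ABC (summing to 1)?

The incenter has barycentric coordinates proportional to the opposite side lengths: (8 : 17 : 15).
Normalizing by 8+17+15 = 40 gives (1/5, 17/40, 3/8).

(1/5, 17/40, 3/8)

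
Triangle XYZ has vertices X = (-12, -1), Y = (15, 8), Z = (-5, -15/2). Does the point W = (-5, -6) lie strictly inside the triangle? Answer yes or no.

yes

Barycentric coordinates of W: (20/159, 7/159, 44/53).
The three coordinates are positive, positive, positive; a point is interior exactly when all three are positive.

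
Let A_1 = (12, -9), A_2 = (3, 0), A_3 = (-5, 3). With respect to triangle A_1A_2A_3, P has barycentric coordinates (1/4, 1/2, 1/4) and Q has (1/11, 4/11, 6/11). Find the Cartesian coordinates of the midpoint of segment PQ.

Barycentric coordinates of the midpoint are the average: (15/88, 19/44, 35/88).
Converting: (15/88)·A_1 + (19/44)·A_2 + (35/88)·A_3 = (119/88, -15/44).

(119/88, -15/44)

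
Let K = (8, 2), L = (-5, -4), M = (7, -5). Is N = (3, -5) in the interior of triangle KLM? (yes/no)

no

Barycentric coordinates of N: (-4/85, 28/85, 61/85).
The three coordinates are negative, positive, positive; a point is interior exactly when all three are positive.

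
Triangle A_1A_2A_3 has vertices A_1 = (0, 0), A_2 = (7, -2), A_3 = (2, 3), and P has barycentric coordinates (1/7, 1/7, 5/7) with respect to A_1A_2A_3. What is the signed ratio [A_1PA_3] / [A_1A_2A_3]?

The signed ratio [A_1PA_3]/[A_1A_2A_3] equals the barycentric coordinate of P at vertex A_2, which is 1/7.

1/7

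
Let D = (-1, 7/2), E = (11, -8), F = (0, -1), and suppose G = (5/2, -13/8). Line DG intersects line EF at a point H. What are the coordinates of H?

(11/3, -10/3)

Barycentric coordinates of G with respect to DEF: (1/4, 1/4, 1/2).
On side EF the D-coordinate is zero; dropping G's D-weight 1/4 and renormalizing the remaining 1/4 : 1/2 gives weights 1/3, 2/3 on E, F.
H = (1/3)·(11, -8) + (2/3)·(0, -1) = (11/3, -10/3).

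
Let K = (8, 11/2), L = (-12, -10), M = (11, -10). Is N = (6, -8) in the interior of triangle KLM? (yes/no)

yes

Barycentric coordinates of N: (4/31, 143/713, 478/713).
The three coordinates are positive, positive, positive; a point is interior exactly when all three are positive.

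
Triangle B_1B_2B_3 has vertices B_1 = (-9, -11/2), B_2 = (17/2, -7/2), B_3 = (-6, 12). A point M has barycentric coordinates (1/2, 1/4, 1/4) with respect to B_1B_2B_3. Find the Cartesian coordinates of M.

(-31/8, -5/8)

M = (1/2)·B_1 + (1/4)·B_2 + (1/4)·B_3.
x-coordinate: (1/2)·(-9) + (1/4)·(17/2) + (1/4)·(-6) = -31/8.
y-coordinate: (1/2)·(-11/2) + (1/4)·(-7/2) + (1/4)·12 = -5/8.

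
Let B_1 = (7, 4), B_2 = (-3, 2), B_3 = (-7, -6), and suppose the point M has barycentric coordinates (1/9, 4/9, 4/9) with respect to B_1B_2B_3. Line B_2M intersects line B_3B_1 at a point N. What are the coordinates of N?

(-21/5, -4)

Line B_2M meets B_3B_1 where the B_2-coordinate vanishes; zeroing M's B_2-weight and renormalizing leaves B_3, B_1-weights 4/9 : 1/9 → (4/5, 1/5).
So N = (4/5)·B_3 + (1/5)·B_1 = (-21/5, -4).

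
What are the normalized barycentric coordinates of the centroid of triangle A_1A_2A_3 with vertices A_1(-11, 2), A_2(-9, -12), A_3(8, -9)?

(1/3, 1/3, 1/3)

The centroid is the average of the vertices, so each weight is 1/3.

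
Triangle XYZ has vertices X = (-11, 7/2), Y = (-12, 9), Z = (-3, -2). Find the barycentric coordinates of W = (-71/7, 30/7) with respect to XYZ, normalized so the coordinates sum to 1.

(4/7, 2/7, 1/7)

Signed area of the reference triangle: [XYZ] = ½·((-11)·(9−(-2)) + (-12)·(-2−(7/2)) + (-3)·(7/2−9)) = ½·(-121 + 66 + 33/2) = -77/4.
[WYZ] = ½·((-71/7)·(9−(-2)) + (-12)·(-2−(30/7)) + (-3)·(30/7−9)) = ½·(-781/7 + 528/7 + 99/7) = -11, so the X-coordinate is (-11)/(-77/4) = 4/7.
[XWZ] = ½·((-11)·(30/7−(-2)) + (-71/7)·(-2−(7/2)) + (-3)·(7/2−(30/7))) = ½·(-484/7 + 781/14 + 33/14) = -11/2, so the Y-coordinate is 2/7.
[XYW] = ½·((-11)·(9−(30/7)) + (-12)·(30/7−(7/2)) + (-71/7)·(7/2−9)) = ½·(-363/7 − 66/7 + 781/14) = -11/4, so the Z-coordinate is 1/7.
Check: 4/7 + 2/7 + 1/7 = 1.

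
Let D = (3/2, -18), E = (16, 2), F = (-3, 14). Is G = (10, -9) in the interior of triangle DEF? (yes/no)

no

Barycentric coordinates of G: (281/554, 625/1108, -79/1108).
The three coordinates are positive, positive, negative; a point is interior exactly when all three are positive.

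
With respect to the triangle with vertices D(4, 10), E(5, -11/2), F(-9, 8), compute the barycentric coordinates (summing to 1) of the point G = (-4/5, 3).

(1/5, 2/5, 2/5)

Signed area of the reference triangle: [DEF] = ½·(4·(-11/2−8) + 5·(8−10) + (-9)·(10−(-11/2))) = ½·(-54 − 10 − 279/2) = -407/4.
[GEF] = ½·((-4/5)·(-11/2−8) + 5·(8−3) + (-9)·(3−(-11/2))) = ½·(54/5 + 25 − 153/2) = -407/20, so the D-coordinate is (-407/20)/(-407/4) = 1/5.
[DGF] = ½·(4·(3−8) + (-4/5)·(8−10) + (-9)·(10−3)) = ½·(-20 + 8/5 − 63) = -407/10, so the E-coordinate is 2/5.
[DEG] = ½·(4·(-11/2−3) + 5·(3−10) + (-4/5)·(10−(-11/2))) = ½·(-34 − 35 − 62/5) = -407/10, so the F-coordinate is 2/5.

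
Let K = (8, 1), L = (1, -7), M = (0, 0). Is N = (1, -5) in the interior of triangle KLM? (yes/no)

Barycentric coordinates of N: (2/57, 41/57, 14/57).
The three coordinates are positive, positive, positive; a point is interior exactly when all three are positive.

yes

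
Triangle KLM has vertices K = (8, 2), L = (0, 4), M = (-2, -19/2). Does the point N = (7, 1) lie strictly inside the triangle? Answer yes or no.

yes

Barycentric coordinates of N: (201/224, 3/224, 5/56).
The three coordinates are positive, positive, positive; a point is interior exactly when all three are positive.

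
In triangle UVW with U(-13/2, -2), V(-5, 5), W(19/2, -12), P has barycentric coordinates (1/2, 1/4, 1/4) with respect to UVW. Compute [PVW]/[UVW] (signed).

The signed ratio [PVW]/[UVW] equals the barycentric coordinate of P at vertex U, which is 1/2.

1/2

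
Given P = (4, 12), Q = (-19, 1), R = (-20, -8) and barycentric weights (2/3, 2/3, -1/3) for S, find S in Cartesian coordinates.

S = (2/3)·P + (2/3)·Q + (-1/3)·R.
x-coordinate: (2/3)·4 + (2/3)·(-19) + (-1/3)·(-20) = -10/3.
y-coordinate: (2/3)·12 + (2/3)·1 + (-1/3)·(-8) = 34/3.

(-10/3, 34/3)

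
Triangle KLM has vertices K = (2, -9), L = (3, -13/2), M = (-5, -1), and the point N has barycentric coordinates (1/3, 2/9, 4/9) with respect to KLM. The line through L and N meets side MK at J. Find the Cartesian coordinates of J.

(-2, -31/7)

Line LN meets MK where the L-coordinate vanishes; zeroing N's L-weight and renormalizing leaves M, K-weights 4/9 : 1/3 → (4/7, 3/7).
So J = (4/7)·M + (3/7)·K = (-2, -31/7).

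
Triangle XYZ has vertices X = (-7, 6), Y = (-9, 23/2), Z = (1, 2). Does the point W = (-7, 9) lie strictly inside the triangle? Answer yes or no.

yes

Barycentric coordinates of W: (1/6, 2/3, 1/6).
The three coordinates are positive, positive, positive; a point is interior exactly when all three are positive.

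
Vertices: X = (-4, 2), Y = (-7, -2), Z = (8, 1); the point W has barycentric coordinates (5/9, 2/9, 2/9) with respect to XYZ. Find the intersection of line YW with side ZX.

Line YW meets ZX where the Y-coordinate vanishes; zeroing W's Y-weight and renormalizing leaves Z, X-weights 2/9 : 5/9 → (2/7, 5/7).
So V = (2/7)·Z + (5/7)·X = (-4/7, 12/7).

(-4/7, 12/7)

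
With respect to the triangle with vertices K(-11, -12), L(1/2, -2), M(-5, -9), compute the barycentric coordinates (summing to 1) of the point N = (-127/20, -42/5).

(1/2, 3/10, 1/5)

Signed area of the reference triangle: [KLM] = ½·((-11)·(-2−(-9)) + (1/2)·(-9−(-12)) + (-5)·(-12−(-2))) = ½·(-77 + 3/2 + 50) = -51/4.
[NLM] = ½·((-127/20)·(-2−(-9)) + (1/2)·(-9−(-42/5)) + (-5)·(-42/5−(-2))) = ½·(-889/20 − 3/10 + 32) = -51/8, so the K-coordinate is (-51/8)/(-51/4) = 1/2.
[KNM] = ½·((-11)·(-42/5−(-9)) + (-127/20)·(-9−(-12)) + (-5)·(-12−(-42/5))) = ½·(-33/5 − 381/20 + 18) = -153/40, so the L-coordinate is 3/10.
[KLN] = ½·((-11)·(-2−(-42/5)) + (1/2)·(-42/5−(-12)) + (-127/20)·(-12−(-2))) = ½·(-352/5 + 9/5 + 127/2) = -51/20, so the M-coordinate is 1/5.
Check: 1/2 + 3/10 + 1/5 = 1.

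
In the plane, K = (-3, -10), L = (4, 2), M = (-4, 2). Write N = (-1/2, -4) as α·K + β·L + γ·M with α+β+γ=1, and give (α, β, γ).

Signed area of the reference triangle: [KLM] = ½·((-3)·(2−2) + 4·(2−(-10)) + (-4)·(-10−2)) = ½·(0 + 48 + 48) = 48.
[NLM] = ½·((-1/2)·(2−2) + 4·(2−(-4)) + (-4)·(-4−2)) = ½·(0 + 24 + 24) = 24, so the K-coordinate is 24/48 = 1/2.
[KNM] = ½·((-3)·(-4−2) + (-1/2)·(2−(-10)) + (-4)·(-10−(-4))) = ½·(18 − 6 + 24) = 18, so the L-coordinate is 3/8.
[KLN] = ½·((-3)·(2−(-4)) + 4·(-4−(-10)) + (-1/2)·(-10−2)) = ½·(-18 + 24 + 6) = 6, so the M-coordinate is 1/8.

(1/2, 3/8, 1/8)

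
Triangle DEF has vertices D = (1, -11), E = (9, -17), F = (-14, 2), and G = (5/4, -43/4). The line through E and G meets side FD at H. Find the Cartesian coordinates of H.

(-13/2, -9/2)

Barycentric coordinates of G with respect to DEF: (1/4, 1/2, 1/4).
On side FD the E-coordinate is zero; dropping G's E-weight 1/2 and renormalizing the remaining 1/4 : 1/4 gives weights 1/2, 1/2 on F, D.
H = (1/2)·(-14, 2) + (1/2)·(1, -11) = (-13/2, -9/2).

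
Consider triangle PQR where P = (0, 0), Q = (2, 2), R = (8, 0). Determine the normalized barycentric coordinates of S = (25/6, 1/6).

Signed area of the reference triangle: [PQR] = ½·(0·(2−0) + 2·(0−0) + 8·(0−2)) = ½·(0 + 0 − 16) = -8.
[SQR] = ½·((25/6)·(2−0) + 2·(0−(1/6)) + 8·(1/6−2)) = ½·(25/3 − 1/3 − 44/3) = -10/3, so the P-coordinate is (-10/3)/(-8) = 5/12.
[PSR] = ½·(0·(1/6−0) + (25/6)·(0−0) + 8·(0−(1/6))) = ½·(0 + 0 − 4/3) = -2/3, so the Q-coordinate is 1/12.
[PQS] = ½·(0·(2−(1/6)) + 2·(1/6−0) + (25/6)·(0−2)) = ½·(0 + 1/3 − 25/3) = -4, so the R-coordinate is 1/2.

(5/12, 1/12, 1/2)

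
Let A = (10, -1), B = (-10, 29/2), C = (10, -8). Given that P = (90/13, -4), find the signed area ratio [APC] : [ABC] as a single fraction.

[ABC] = ½·(10·(29/2−(-8)) + (-10)·(-8−(-1)) + 10·(-1−(29/2))) = ½·(225 + 70 − 155) = 70.
[APC] = ½·(10·(-4−(-8)) + (90/13)·(-8−(-1)) + 10·(-1−(-4))) = ½·(40 − 630/13 + 30) = 140/13, so the ratio is (140/13)/70 = 2/13.

2/13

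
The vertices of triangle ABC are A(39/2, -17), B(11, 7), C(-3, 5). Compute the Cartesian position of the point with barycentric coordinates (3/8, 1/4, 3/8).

P = (3/8)·A + (1/4)·B + (3/8)·C.
x-coordinate: (3/8)·(39/2) + (1/4)·11 + (3/8)·(-3) = 143/16.
y-coordinate: (3/8)·(-17) + (1/4)·7 + (3/8)·5 = -11/4.

(143/16, -11/4)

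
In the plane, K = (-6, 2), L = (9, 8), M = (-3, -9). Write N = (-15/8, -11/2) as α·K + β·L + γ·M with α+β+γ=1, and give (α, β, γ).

Signed area of the reference triangle: [KLM] = ½·((-6)·(8−(-9)) + 9·(-9−2) + (-3)·(2−8)) = ½·(-102 − 99 + 18) = -183/2.
[NLM] = ½·((-15/8)·(8−(-9)) + 9·(-9−(-11/2)) + (-3)·(-11/2−8)) = ½·(-255/8 − 63/2 + 81/2) = -183/16, so the K-coordinate is (-183/16)/(-183/2) = 1/8.
[KNM] = ½·((-6)·(-11/2−(-9)) + (-15/8)·(-9−2) + (-3)·(2−(-11/2))) = ½·(-21 + 165/8 − 45/2) = -183/16, so the L-coordinate is 1/8.
[KLN] = ½·((-6)·(8−(-11/2)) + 9·(-11/2−2) + (-15/8)·(2−8)) = ½·(-81 − 135/2 + 45/4) = -549/8, so the M-coordinate is 3/4.
Check: 1/8 + 1/8 + 3/4 = 1.

(1/8, 1/8, 3/4)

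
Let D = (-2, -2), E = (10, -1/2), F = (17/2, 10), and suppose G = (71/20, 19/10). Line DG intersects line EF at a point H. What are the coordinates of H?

Barycentric coordinates of G with respect to DEF: (1/2, 1/5, 3/10).
On side EF the D-coordinate is zero; dropping G's D-weight 1/2 and renormalizing the remaining 1/5 : 3/10 gives weights 2/5, 3/5 on E, F.
H = (2/5)·(10, -1/2) + (3/5)·(17/2, 10) = (91/10, 29/5).

(91/10, 29/5)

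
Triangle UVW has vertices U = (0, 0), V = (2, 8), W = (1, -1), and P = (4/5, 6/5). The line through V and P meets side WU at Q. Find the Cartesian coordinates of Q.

Barycentric coordinates of P with respect to UVW: (2/5, 1/5, 2/5).
On side WU the V-coordinate is zero; dropping P's V-weight 1/5 and renormalizing the remaining 2/5 : 2/5 gives weights 1/2, 1/2 on W, U.
Q = (1/2)·(1, -1) + (1/2)·(0, 0) = (1/2, -1/2).

(1/2, -1/2)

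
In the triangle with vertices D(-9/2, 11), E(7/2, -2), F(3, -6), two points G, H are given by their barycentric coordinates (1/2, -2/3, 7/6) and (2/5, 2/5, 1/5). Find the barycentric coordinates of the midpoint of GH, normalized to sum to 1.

Since both coordinate triples sum to 1, the midpoint's barycentrics are the componentwise average.
(1/2+2/5)/2 = 9/20; similarly -2/15 and 41/60.

(9/20, -2/15, 41/60)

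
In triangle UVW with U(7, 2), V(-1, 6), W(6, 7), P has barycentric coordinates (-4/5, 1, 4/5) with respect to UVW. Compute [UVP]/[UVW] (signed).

4/5

The signed ratio [UVP]/[UVW] equals the barycentric coordinate of P at vertex W, which is 4/5.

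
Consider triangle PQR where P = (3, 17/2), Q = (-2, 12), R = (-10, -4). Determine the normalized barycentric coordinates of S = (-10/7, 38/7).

Signed area of the reference triangle: [PQR] = ½·(3·(12−(-4)) + (-2)·(-4−(17/2)) + (-10)·(17/2−12)) = ½·(48 + 25 + 35) = 54.
[SQR] = ½·((-10/7)·(12−(-4)) + (-2)·(-4−(38/7)) + (-10)·(38/7−12)) = ½·(-160/7 + 132/7 + 460/7) = 216/7, so the P-coordinate is (216/7)/54 = 4/7.
[PSR] = ½·(3·(38/7−(-4)) + (-10/7)·(-4−(17/2)) + (-10)·(17/2−(38/7))) = ½·(198/7 + 125/7 − 215/7) = 54/7, so the Q-coordinate is 1/7.
[PQS] = ½·(3·(12−(38/7)) + (-2)·(38/7−(17/2)) + (-10/7)·(17/2−12)) = ½·(138/7 + 43/7 + 5) = 108/7, so the R-coordinate is 2/7.

(4/7, 1/7, 2/7)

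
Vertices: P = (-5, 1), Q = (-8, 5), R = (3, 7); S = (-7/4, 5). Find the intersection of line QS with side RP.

(1/3, 5)

Barycentric coordinates of S with respect to PQR: (1/4, 1/4, 1/2).
On side RP the Q-coordinate is zero; dropping S's Q-weight 1/4 and renormalizing the remaining 1/2 : 1/4 gives weights 2/3, 1/3 on R, P.
T = (2/3)·(3, 7) + (1/3)·(-5, 1) = (1/3, 5).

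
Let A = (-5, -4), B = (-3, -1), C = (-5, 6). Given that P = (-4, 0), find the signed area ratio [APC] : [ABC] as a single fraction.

[ABC] = ½·((-5)·(-1−6) + (-3)·(6−(-4)) + (-5)·(-4−(-1))) = ½·(35 − 30 + 15) = 10.
[APC] = ½·((-5)·(0−6) + (-4)·(6−(-4)) + (-5)·(-4−0)) = ½·(30 − 40 + 20) = 5, so the ratio is 5/10 = 1/2.

1/2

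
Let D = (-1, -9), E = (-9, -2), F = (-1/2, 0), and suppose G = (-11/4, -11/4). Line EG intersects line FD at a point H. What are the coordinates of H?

(-2/3, -3)

Barycentric coordinates of G with respect to DEF: (1/4, 1/4, 1/2).
On side FD the E-coordinate is zero; dropping G's E-weight 1/4 and renormalizing the remaining 1/2 : 1/4 gives weights 2/3, 1/3 on F, D.
H = (2/3)·(-1/2, 0) + (1/3)·(-1, -9) = (-2/3, -3).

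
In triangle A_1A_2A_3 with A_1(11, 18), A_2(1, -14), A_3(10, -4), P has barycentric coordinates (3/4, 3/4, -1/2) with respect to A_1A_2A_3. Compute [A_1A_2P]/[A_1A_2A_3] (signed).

The signed ratio [A_1A_2P]/[A_1A_2A_3] equals the barycentric coordinate of P at vertex A_3, which is -1/2.

-1/2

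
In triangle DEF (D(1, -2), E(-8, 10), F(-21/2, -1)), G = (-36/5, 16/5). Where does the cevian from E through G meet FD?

(-20/3, -4/3)

Barycentric coordinates of G with respect to DEF: (1/5, 2/5, 2/5).
On side FD the E-coordinate is zero; dropping G's E-weight 2/5 and renormalizing the remaining 2/5 : 1/5 gives weights 2/3, 1/3 on F, D.
H = (2/3)·(-21/2, -1) + (1/3)·(1, -2) = (-20/3, -4/3).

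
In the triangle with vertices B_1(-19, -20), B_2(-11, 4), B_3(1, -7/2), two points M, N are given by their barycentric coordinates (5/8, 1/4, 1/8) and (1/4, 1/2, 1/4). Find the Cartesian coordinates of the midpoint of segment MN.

(-49/4, -253/32)

Barycentric coordinates of the midpoint are the average: (7/16, 3/8, 3/16).
Converting: (7/16)·B_1 + (3/8)·B_2 + (3/16)·B_3 = (-49/4, -253/32).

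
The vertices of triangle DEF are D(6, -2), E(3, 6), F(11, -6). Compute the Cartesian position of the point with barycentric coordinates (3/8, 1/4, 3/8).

G = (3/8)·D + (1/4)·E + (3/8)·F.
x-coordinate: (3/8)·6 + (1/4)·3 + (3/8)·11 = 57/8.
y-coordinate: (3/8)·(-2) + (1/4)·6 + (3/8)·(-6) = -3/2.

(57/8, -3/2)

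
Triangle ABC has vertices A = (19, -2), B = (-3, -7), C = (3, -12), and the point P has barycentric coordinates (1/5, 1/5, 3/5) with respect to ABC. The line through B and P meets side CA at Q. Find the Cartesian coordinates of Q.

(7, -19/2)

Line BP meets CA where the B-coordinate vanishes; zeroing P's B-weight and renormalizing leaves C, A-weights 3/5 : 1/5 → (3/4, 1/4).
So Q = (3/4)·C + (1/4)·A = (7, -19/2).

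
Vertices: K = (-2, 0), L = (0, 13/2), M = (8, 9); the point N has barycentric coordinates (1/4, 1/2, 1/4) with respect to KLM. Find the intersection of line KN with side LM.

Line KN meets LM where the K-coordinate vanishes; zeroing N's K-weight and renormalizing leaves L, M-weights 1/2 : 1/4 → (2/3, 1/3).
So J = (2/3)·L + (1/3)·M = (8/3, 22/3).

(8/3, 22/3)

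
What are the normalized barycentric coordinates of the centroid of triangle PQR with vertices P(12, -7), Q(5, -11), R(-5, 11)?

The centroid is the average of the vertices, so each weight is 1/3.

(1/3, 1/3, 1/3)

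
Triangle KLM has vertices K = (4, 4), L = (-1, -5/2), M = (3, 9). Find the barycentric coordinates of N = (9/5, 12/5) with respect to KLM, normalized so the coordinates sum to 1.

Signed area of the reference triangle: [KLM] = ½·(4·(-5/2−9) + (-1)·(9−4) + 3·(4−(-5/2))) = ½·(-46 − 5 + 39/2) = -63/4.
[NLM] = ½·((9/5)·(-5/2−9) + (-1)·(9−(12/5)) + 3·(12/5−(-5/2))) = ½·(-207/10 − 33/5 + 147/10) = -63/10, so the K-coordinate is (-63/10)/(-63/4) = 2/5.
[KNM] = ½·(4·(12/5−9) + (9/5)·(9−4) + 3·(4−(12/5))) = ½·(-132/5 + 9 + 24/5) = -63/10, so the L-coordinate is 2/5.
[KLN] = ½·(4·(-5/2−(12/5)) + (-1)·(12/5−4) + (9/5)·(4−(-5/2))) = ½·(-98/5 + 8/5 + 117/10) = -63/20, so the M-coordinate is 1/5.

(2/5, 2/5, 1/5)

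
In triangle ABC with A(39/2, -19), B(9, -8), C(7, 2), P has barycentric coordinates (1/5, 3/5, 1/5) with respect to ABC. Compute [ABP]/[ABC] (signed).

The signed ratio [ABP]/[ABC] equals the barycentric coordinate of P at vertex C, which is 1/5.

1/5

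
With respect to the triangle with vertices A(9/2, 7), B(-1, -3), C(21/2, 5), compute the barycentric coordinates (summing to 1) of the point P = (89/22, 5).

Signed area of the reference triangle: [ABC] = ½·((9/2)·(-3−5) + (-1)·(5−7) + (21/2)·(7−(-3))) = ½·(-36 + 2 + 105) = 71/2.
[PBC] = ½·((89/22)·(-3−5) + (-1)·(5−5) + (21/2)·(5−(-3))) = ½·(-356/11 + 0 + 84) = 284/11, so the A-coordinate is (284/11)/(71/2) = 8/11.
[APC] = ½·((9/2)·(5−5) + (89/22)·(5−7) + (21/2)·(7−5)) = ½·(0 − 89/11 + 21) = 71/11, so the B-coordinate is 2/11.
[ABP] = ½·((9/2)·(-3−5) + (-1)·(5−7) + (89/22)·(7−(-3))) = ½·(-36 + 2 + 445/11) = 71/22, so the C-coordinate is 1/11.

(8/11, 2/11, 1/11)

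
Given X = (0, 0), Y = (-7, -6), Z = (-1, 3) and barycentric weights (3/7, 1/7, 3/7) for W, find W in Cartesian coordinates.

W = (3/7)·X + (1/7)·Y + (3/7)·Z.
x-coordinate: (3/7)·0 + (1/7)·(-7) + (3/7)·(-1) = -10/7.
y-coordinate: (3/7)·0 + (1/7)·(-6) + (3/7)·3 = 3/7.

(-10/7, 3/7)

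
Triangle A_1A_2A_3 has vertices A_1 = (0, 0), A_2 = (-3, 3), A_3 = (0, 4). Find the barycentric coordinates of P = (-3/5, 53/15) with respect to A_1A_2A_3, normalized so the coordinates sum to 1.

(1/15, 1/5, 11/15)

Signed area of the reference triangle: [A_1A_2A_3] = ½·(0·(3−4) + (-3)·(4−0) + 0·(0−3)) = ½·(0 − 12 + 0) = -6.
[PA_2A_3] = ½·((-3/5)·(3−4) + (-3)·(4−(53/15)) + 0·(53/15−3)) = ½·(3/5 − 7/5 + 0) = -2/5, so the A_1-coordinate is (-2/5)/(-6) = 1/15.
[A_1PA_3] = ½·(0·(53/15−4) + (-3/5)·(4−0) + 0·(0−(53/15))) = ½·(0 − 12/5 + 0) = -6/5, so the A_2-coordinate is 1/5.
[A_1A_2P] = ½·(0·(3−(53/15)) + (-3)·(53/15−0) + (-3/5)·(0−3)) = ½·(0 − 53/5 + 9/5) = -22/5, so the A_3-coordinate is 11/15.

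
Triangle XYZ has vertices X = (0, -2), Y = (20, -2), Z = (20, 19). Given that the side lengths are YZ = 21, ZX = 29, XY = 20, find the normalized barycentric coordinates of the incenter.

The incenter has barycentric coordinates proportional to the opposite side lengths: (21 : 29 : 20).
Normalizing by 21+29+20 = 70 gives (3/10, 29/70, 2/7).

(3/10, 29/70, 2/7)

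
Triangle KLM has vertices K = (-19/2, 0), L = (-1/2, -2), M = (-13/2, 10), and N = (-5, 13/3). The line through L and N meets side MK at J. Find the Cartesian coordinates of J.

(-29/4, 15/2)

Barycentric coordinates of N with respect to KLM: (1/6, 1/3, 1/2).
On side MK the L-coordinate is zero; dropping N's L-weight 1/3 and renormalizing the remaining 1/2 : 1/6 gives weights 3/4, 1/4 on M, K.
J = (3/4)·(-13/2, 10) + (1/4)·(-19/2, 0) = (-29/4, 15/2).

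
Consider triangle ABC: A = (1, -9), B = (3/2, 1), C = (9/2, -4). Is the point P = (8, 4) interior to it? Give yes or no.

no

Barycentric coordinates of P: (-83/65, 21/65, 127/65).
The three coordinates are negative, positive, positive; a point is interior exactly when all three are positive.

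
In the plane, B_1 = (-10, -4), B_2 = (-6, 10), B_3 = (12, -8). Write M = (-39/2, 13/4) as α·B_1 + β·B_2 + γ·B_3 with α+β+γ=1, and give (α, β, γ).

Signed area of the reference triangle: [B_1B_2B_3] = ½·((-10)·(10−(-8)) + (-6)·(-8−(-4)) + 12·(-4−10)) = ½·(-180 + 24 − 168) = -162.
[MB_2B_3] = ½·((-39/2)·(10−(-8)) + (-6)·(-8−(13/4)) + 12·(13/4−10)) = ½·(-351 + 135/2 − 81) = -729/4, so the B_1-coordinate is (-729/4)/(-162) = 9/8.
[B_1MB_3] = ½·((-10)·(13/4−(-8)) + (-39/2)·(-8−(-4)) + 12·(-4−(13/4))) = ½·(-225/2 + 78 − 87) = -243/4, so the B_2-coordinate is 3/8.
[B_1B_2M] = ½·((-10)·(10−(13/4)) + (-6)·(13/4−(-4)) + (-39/2)·(-4−10)) = ½·(-135/2 − 87/2 + 273) = 81, so the B_3-coordinate is -1/2.

(9/8, 3/8, -1/2)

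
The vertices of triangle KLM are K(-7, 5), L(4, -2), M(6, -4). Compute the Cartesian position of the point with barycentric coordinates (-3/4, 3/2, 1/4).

(51/4, -31/4)

N = (-3/4)·K + (3/2)·L + (1/4)·M.
x-coordinate: (-3/4)·(-7) + (3/2)·4 + (1/4)·6 = 51/4.
y-coordinate: (-3/4)·5 + (3/2)·(-2) + (1/4)·(-4) = -31/4.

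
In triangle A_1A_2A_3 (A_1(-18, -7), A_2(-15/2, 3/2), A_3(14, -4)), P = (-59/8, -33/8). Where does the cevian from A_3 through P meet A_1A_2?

(-29/2, -25/6)

Barycentric coordinates of P with respect to A_1A_2A_3: (1/2, 1/4, 1/4).
On side A_1A_2 the A_3-coordinate is zero; dropping P's A_3-weight 1/4 and renormalizing the remaining 1/2 : 1/4 gives weights 2/3, 1/3 on A_1, A_2.
Q = (2/3)·(-18, -7) + (1/3)·(-15/2, 3/2) = (-29/2, -25/6).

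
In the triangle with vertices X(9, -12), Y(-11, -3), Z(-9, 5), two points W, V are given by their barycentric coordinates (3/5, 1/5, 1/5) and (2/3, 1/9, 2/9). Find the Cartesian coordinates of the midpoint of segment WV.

Barycentric coordinates of the midpoint are the average: (19/30, 7/45, 19/90).
Converting: (19/30)·X + (7/45)·Y + (19/90)·Z = (94/45, -631/90).

(94/45, -631/90)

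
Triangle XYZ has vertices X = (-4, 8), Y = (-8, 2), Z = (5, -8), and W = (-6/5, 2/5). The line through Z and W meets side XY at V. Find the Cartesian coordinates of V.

(-16/3, 6)

Barycentric coordinates of W with respect to XYZ: (2/5, 1/5, 2/5).
On side XY the Z-coordinate is zero; dropping W's Z-weight 2/5 and renormalizing the remaining 2/5 : 1/5 gives weights 2/3, 1/3 on X, Y.
V = (2/3)·(-4, 8) + (1/3)·(-8, 2) = (-16/3, 6).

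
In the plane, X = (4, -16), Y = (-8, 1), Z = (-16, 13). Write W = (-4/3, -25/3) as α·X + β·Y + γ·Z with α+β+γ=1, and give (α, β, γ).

(2/3, 1/6, 1/6)

Signed area of the reference triangle: [XYZ] = ½·(4·(1−13) + (-8)·(13−(-16)) + (-16)·(-16−1)) = ½·(-48 − 232 + 272) = -4.
[WYZ] = ½·((-4/3)·(1−13) + (-8)·(13−(-25/3)) + (-16)·(-25/3−1)) = ½·(16 − 512/3 + 448/3) = -8/3, so the X-coordinate is (-8/3)/(-4) = 2/3.
[XWZ] = ½·(4·(-25/3−13) + (-4/3)·(13−(-16)) + (-16)·(-16−(-25/3))) = ½·(-256/3 − 116/3 + 368/3) = -2/3, so the Y-coordinate is 1/6.
[XYW] = ½·(4·(1−(-25/3)) + (-8)·(-25/3−(-16)) + (-4/3)·(-16−1)) = ½·(112/3 − 184/3 + 68/3) = -2/3, so the Z-coordinate is 1/6.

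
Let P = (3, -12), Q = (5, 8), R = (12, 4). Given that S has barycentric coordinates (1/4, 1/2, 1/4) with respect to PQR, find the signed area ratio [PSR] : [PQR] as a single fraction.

1/2

The signed ratio [PSR]/[PQR] equals the barycentric coordinate of S at vertex Q, which is 1/2.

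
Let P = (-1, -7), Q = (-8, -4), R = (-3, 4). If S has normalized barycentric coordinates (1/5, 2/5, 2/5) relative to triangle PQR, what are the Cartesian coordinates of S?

S = (1/5)·P + (2/5)·Q + (2/5)·R.
x-coordinate: (1/5)·(-1) + (2/5)·(-8) + (2/5)·(-3) = -23/5.
y-coordinate: (1/5)·(-7) + (2/5)·(-4) + (2/5)·4 = -7/5.

(-23/5, -7/5)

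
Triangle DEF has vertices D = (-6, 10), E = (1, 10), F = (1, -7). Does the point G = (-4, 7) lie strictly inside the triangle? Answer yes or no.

Barycentric coordinates of G: (5/7, 13/119, 3/17).
The three coordinates are positive, positive, positive; a point is interior exactly when all three are positive.

yes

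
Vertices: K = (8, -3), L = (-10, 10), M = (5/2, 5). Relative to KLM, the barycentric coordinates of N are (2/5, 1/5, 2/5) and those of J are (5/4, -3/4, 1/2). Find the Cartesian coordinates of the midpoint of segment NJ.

(419/40, -119/40)

Barycentric coordinates of the midpoint are the average: (33/40, -11/40, 9/20).
Converting: (33/40)·K + (-11/40)·L + (9/20)·M = (419/40, -119/40).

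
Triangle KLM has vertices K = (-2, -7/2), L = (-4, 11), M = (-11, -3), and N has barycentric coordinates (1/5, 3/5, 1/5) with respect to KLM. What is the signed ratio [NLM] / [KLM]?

The signed ratio [NLM]/[KLM] equals the barycentric coordinate of N at vertex K, which is 1/5.

1/5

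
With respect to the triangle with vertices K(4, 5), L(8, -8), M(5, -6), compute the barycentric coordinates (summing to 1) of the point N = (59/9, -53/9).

Signed area of the reference triangle: [KLM] = ½·(4·(-8−(-6)) + 8·(-6−5) + 5·(5−(-8))) = ½·(-8 − 88 + 65) = -31/2.
[NLM] = ½·((59/9)·(-8−(-6)) + 8·(-6−(-53/9)) + 5·(-53/9−(-8))) = ½·(-118/9 − 8/9 + 95/9) = -31/18, so the K-coordinate is (-31/18)/(-31/2) = 1/9.
[KNM] = ½·(4·(-53/9−(-6)) + (59/9)·(-6−5) + 5·(5−(-53/9))) = ½·(4/9 − 649/9 + 490/9) = -155/18, so the L-coordinate is 5/9.
[KLN] = ½·(4·(-8−(-53/9)) + 8·(-53/9−5) + (59/9)·(5−(-8))) = ½·(-76/9 − 784/9 + 767/9) = -31/6, so the M-coordinate is 1/3.

(1/9, 5/9, 1/3)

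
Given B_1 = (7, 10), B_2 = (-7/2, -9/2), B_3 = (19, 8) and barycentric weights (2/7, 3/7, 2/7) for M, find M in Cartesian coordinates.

(83/14, 45/14)

M = (2/7)·B_1 + (3/7)·B_2 + (2/7)·B_3.
x-coordinate: (2/7)·7 + (3/7)·(-7/2) + (2/7)·19 = 83/14.
y-coordinate: (2/7)·10 + (3/7)·(-9/2) + (2/7)·8 = 45/14.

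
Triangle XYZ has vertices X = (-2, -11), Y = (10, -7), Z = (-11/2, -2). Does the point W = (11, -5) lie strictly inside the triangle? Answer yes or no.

Barycentric coordinates of W: (-18/61, 69/61, 10/61).
The three coordinates are negative, positive, positive; a point is interior exactly when all three are positive.

no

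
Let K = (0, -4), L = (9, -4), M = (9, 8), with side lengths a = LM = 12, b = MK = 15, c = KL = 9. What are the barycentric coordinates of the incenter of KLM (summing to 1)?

The incenter has barycentric coordinates proportional to the opposite side lengths: (12 : 15 : 9).
Normalizing by 12+15+9 = 36 gives (1/3, 5/12, 1/4).

(1/3, 5/12, 1/4)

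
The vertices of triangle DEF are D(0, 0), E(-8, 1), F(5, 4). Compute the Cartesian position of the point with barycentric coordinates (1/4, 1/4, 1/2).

(1/2, 9/4)

G = (1/4)·D + (1/4)·E + (1/2)·F.
x-coordinate: (1/4)·0 + (1/4)·(-8) + (1/2)·5 = 1/2.
y-coordinate: (1/4)·0 + (1/4)·1 + (1/2)·4 = 9/4.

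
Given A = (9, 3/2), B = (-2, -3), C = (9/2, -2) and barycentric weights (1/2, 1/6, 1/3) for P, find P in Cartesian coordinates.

(17/3, -5/12)

P = (1/2)·A + (1/6)·B + (1/3)·C.
x-coordinate: (1/2)·9 + (1/6)·(-2) + (1/3)·(9/2) = 17/3.
y-coordinate: (1/2)·(3/2) + (1/6)·(-3) + (1/3)·(-2) = -5/12.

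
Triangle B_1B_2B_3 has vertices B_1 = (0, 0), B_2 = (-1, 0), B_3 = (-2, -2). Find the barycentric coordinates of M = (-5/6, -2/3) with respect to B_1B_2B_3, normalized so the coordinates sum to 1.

(1/2, 1/6, 1/3)

Signed area of the reference triangle: [B_1B_2B_3] = ½·(0·(0−(-2)) + (-1)·(-2−0) + (-2)·(0−0)) = ½·(0 + 2 + 0) = 1.
[MB_2B_3] = ½·((-5/6)·(0−(-2)) + (-1)·(-2−(-2/3)) + (-2)·(-2/3−0)) = ½·(-5/3 + 4/3 + 4/3) = 1/2, so the B_1-coordinate is (1/2)/1 = 1/2.
[B_1MB_3] = ½·(0·(-2/3−(-2)) + (-5/6)·(-2−0) + (-2)·(0−(-2/3))) = ½·(0 + 5/3 − 4/3) = 1/6, so the B_2-coordinate is 1/6.
[B_1B_2M] = ½·(0·(0−(-2/3)) + (-1)·(-2/3−0) + (-5/6)·(0−0)) = ½·(0 + 2/3 + 0) = 1/3, so the B_3-coordinate is 1/3.
Check: 1/2 + 1/6 + 1/3 = 1.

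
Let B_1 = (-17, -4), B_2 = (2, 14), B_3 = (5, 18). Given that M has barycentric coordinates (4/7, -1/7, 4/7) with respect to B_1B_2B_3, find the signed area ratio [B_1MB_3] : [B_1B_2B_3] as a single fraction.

The signed ratio [B_1MB_3]/[B_1B_2B_3] equals the barycentric coordinate of M at vertex B_2, which is -1/7.

-1/7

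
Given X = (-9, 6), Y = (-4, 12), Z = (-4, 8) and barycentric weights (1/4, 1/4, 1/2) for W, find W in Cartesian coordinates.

(-21/4, 17/2)

W = (1/4)·X + (1/4)·Y + (1/2)·Z.
x-coordinate: (1/4)·(-9) + (1/4)·(-4) + (1/2)·(-4) = -21/4.
y-coordinate: (1/4)·6 + (1/4)·12 + (1/2)·8 = 17/2.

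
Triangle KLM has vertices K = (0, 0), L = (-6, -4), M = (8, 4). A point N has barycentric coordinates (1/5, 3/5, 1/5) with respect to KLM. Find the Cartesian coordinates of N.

(-2, -8/5)

N = (1/5)·K + (3/5)·L + (1/5)·M.
x-coordinate: (1/5)·0 + (3/5)·(-6) + (1/5)·8 = -2.
y-coordinate: (1/5)·0 + (3/5)·(-4) + (1/5)·4 = -8/5.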